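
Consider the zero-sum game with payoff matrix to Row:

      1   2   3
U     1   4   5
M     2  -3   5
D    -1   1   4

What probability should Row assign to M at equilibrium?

3/8

Row minima: U → 1, M → -3, D → -1; maximin = 1.
Column maxima: 1 → 2, 2 → 4, 3 → 5; minimax = 2.
1 ≠ 2, so there is no saddle point; optimal play is mixed.
D is strictly dominated by U, so Row never plays it.
3 is strictly dominated by 1 (it gives Row strictly more in every row), so Column never plays it.
On the remaining 2×2 (U, M vs 1, 2):
Let Row play U with probability p. Expected payoff against 1: 1p + 2(1−p) = −p + 2; against 2: 4p + (-3)(1−p) = 7p − 3.
Setting these equal: −p + 2 = 7p − 3 ⇒ −8p = -5 ⇒ p = 5/8, and the value is (-1)·(5/8) + 2 = 11/8.
For Column: with q = P(1), equating U's and M's payoffs gives −3q + 4 = 5q − 3 ⇒ q = 7/8.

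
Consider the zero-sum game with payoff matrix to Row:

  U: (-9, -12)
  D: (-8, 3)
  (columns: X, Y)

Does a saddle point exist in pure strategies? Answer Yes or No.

Yes

Row minima: U → -12, D → -8; maximin = -8.
Column maxima: X → -8, Y → 3; minimax = -8.
maximin = minimax = -8, so a saddle point exists.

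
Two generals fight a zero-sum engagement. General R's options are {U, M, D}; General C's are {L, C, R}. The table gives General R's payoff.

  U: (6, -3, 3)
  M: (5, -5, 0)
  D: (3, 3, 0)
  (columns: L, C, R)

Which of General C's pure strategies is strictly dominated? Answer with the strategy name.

L

R holds General R's payoff strictly below L in every row: 3 < 6, 0 < 5, 0 < 3.
So L is strictly dominated for General C.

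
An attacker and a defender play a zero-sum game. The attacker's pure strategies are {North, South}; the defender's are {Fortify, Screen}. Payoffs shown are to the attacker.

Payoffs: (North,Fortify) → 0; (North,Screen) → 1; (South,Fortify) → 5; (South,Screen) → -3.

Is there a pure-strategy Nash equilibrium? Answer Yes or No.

Row minima: North → 0, South → -3; maximin = 0.
Column maxima: Fortify → 5, Screen → 1; minimax = 1.
0 ≠ 1, so no pure-strategy equilibrium exists.

No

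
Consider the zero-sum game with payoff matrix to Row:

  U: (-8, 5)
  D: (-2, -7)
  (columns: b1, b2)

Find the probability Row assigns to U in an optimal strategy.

Row minima: U → -8, D → -7; maximin = -7.
Column maxima: b1 → -2, b2 → 5; minimax = -2.
-7 ≠ -2, so there is no saddle point; optimal play is mixed.
Let Row play U with probability p. Expected payoff against b1: (-8)p + (-2)(1−p) = −6p − 2; against b2: 5p + (-7)(1−p) = 12p − 7.
Setting these equal: −6p − 2 = 12p − 7 ⇒ −18p = -5 ⇒ p = 5/18, and the value is (-6)·(5/18) − 2 = -11/3.
For Column: with q = P(b1), equating U's and D's payoffs gives −13q + 5 = 5q − 7 ⇒ q = 2/3.

5/18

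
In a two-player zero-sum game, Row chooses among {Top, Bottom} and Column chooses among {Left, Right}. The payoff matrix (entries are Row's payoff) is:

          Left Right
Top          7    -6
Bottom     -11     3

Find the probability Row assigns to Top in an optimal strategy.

14/27

Row minima: Top → -6, Bottom → -11; maximin = -6.
Column maxima: Left → 7, Right → 3; minimax = 3.
-6 ≠ 3, so there is no saddle point; optimal play is mixed.
Let Row play Top with probability p. Expected payoff against Left: 7p + (-11)(1−p) = 18p − 11; against Right: (-6)p + 3(1−p) = −9p + 3.
Setting these equal: 18p − 11 = −9p + 3 ⇒ 27p = 14 ⇒ p = 14/27, and the value is (18)·(14/27) − 11 = -5/3.
For Column: with q = P(Left), equating Top's and Bottom's payoffs gives 13q − 6 = −14q + 3 ⇒ q = 1/3.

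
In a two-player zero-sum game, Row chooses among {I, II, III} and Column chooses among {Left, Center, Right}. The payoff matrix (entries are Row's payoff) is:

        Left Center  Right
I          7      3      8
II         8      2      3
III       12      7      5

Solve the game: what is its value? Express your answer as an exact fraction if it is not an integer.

41/7

Row minima: I → 3, II → 2, III → 5; maximin = 5.
Column maxima: Left → 12, Center → 7, Right → 8; minimax = 7.
5 ≠ 7, so there is no saddle point; optimal play is mixed.
II is strictly dominated by III, so Row never plays it.
Left is strictly dominated by Center (it gives Row strictly more in every row), so Column never plays it.
On the remaining 2×2 (I, III vs Center, Right):
Let Row play I with probability p. Expected payoff against Center: 3p + 7(1−p) = −4p + 7; against Right: 8p + 5(1−p) = 3p + 5.
Setting these equal: −4p + 7 = 3p + 5 ⇒ −7p = -2 ⇒ p = 2/7, and the value is (-4)·(2/7) + 7 = 41/7.
For Column: with q = P(Center), equating I's and III's payoffs gives −5q + 8 = 2q + 5 ⇒ q = 3/7.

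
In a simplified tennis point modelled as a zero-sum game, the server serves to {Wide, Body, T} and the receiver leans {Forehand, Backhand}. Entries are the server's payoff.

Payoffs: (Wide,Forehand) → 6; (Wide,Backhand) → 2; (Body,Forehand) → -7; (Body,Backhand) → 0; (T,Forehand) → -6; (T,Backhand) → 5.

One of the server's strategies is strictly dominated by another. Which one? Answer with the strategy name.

Body

Wide gives a strictly higher payoff than Body against every column: 6 > -7, 2 > 0.
So Body is strictly dominated and the server never plays it.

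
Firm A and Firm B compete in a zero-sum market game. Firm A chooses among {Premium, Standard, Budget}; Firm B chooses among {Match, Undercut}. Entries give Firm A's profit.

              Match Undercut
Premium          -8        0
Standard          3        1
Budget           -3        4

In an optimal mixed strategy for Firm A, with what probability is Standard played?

7/9

Row minima: Premium → -8, Standard → 1, Budget → -3; maximin = 1.
Column maxima: Match → 3, Undercut → 4; minimax = 3.
1 ≠ 3, so there is no saddle point; optimal play is mixed.
Premium is strictly dominated by Standard, so Firm A never plays it.
On the remaining 2×2 (Standard, Budget vs Match, Undercut):
Let Firm A play Standard with probability p. Expected payoff against Match: 3p + (-3)(1−p) = 6p − 3; against Undercut: 1p + 4(1−p) = −3p + 4.
Setting these equal: 6p − 3 = −3p + 4 ⇒ 9p = 7 ⇒ p = 7/9, and the value is (6)·(7/9) − 3 = 5/3.
For Firm B: with q = P(Match), equating Standard's and Budget's payoffs gives 2q + 1 = −7q + 4 ⇒ q = 1/3.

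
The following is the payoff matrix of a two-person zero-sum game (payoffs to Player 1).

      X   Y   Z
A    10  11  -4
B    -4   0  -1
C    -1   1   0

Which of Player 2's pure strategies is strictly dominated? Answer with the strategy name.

Y

X holds Player 1's payoff strictly below Y in every row: 10 < 11, -4 < 0, -1 < 1.
So Y is strictly dominated for Player 2.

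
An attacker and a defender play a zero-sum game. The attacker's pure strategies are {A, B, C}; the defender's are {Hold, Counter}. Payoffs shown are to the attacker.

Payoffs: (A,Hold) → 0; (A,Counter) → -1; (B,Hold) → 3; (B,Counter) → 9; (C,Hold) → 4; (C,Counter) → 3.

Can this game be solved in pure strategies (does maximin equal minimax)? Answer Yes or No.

Row minima: A → -1, B → 3, C → 3; maximin = 3.
Column maxima: Hold → 4, Counter → 9; minimax = 4.
3 ≠ 4, so no pure-strategy equilibrium exists.

No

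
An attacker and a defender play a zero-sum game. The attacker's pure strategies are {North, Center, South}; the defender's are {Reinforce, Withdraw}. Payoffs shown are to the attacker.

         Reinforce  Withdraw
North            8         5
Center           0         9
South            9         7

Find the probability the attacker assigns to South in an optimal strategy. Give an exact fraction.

9/11

Row minima: North → 5, Center → 0, South → 7; maximin = 7.
Column maxima: Reinforce → 9, Withdraw → 9; minimax = 9.
7 ≠ 9, so there is no saddle point; optimal play is mixed.
North is strictly dominated by South, so the attacker never plays it.
On the remaining 2×2 (Center, South vs Reinforce, Withdraw):
Let the attacker play Center with probability p. Expected payoff against Reinforce: 0p + 9(1−p) = −9p + 9; against Withdraw: 9p + 7(1−p) = 2p + 7.
Setting these equal: −9p + 9 = 2p + 7 ⇒ −11p = -2 ⇒ p = 2/11, and the value is (-9)·(2/11) + 9 = 81/11.
For the defender: with q = P(Reinforce), equating Center's and South's payoffs gives −9q + 9 = 2q + 7 ⇒ q = 2/11.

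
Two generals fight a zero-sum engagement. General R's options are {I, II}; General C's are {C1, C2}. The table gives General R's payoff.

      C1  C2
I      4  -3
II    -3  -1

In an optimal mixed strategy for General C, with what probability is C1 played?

Row minima: I → -3, II → -3; maximin = -3.
Column maxima: C1 → 4, C2 → -1; minimax = -1.
-3 ≠ -1, so there is no saddle point; optimal play is mixed.
Let General R play I with probability p. Expected payoff against C1: 4p + (-3)(1−p) = 7p − 3; against C2: (-3)p + (-1)(1−p) = −2p − 1.
Setting these equal: 7p − 3 = −2p − 1 ⇒ 9p = 2 ⇒ p = 2/9, and the value is (7)·(2/9) − 3 = -13/9.
For General C: with q = P(C1), equating I's and II's payoffs gives 7q − 3 = −2q − 1 ⇒ q = 2/9.

2/9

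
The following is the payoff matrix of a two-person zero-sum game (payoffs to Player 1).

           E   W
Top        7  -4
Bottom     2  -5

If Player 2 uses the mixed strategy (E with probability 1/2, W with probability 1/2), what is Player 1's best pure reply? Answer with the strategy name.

Expected payoff of Top: (1/2)·7 + (1/2)·(-4) = 3/2.
Expected payoff of Bottom: (1/2)·2 + (1/2)·(-5) = -3/2.
The largest is 3/2, so Player 1's best response is Top.

Top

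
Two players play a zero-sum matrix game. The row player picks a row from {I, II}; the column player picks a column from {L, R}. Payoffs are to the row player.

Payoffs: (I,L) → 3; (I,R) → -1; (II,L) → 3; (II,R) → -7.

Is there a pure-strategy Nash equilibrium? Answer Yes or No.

Yes

Row minima: I → -1, II → -7; maximin = -1.
Column maxima: L → 3, R → -1; minimax = -1.
maximin = minimax = -1, so a saddle point exists.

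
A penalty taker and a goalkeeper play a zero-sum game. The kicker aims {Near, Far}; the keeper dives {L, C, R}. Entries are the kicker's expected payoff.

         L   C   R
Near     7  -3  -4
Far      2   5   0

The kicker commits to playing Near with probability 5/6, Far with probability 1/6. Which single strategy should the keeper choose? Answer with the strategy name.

R

If the keeper plays L, the kicker's expected payoff is (5/6)·7 + (1/6)·2 = 37/6.
If the keeper plays C, the kicker's expected payoff is (5/6)·(-3) + (1/6)·5 = -5/3.
If the keeper plays R, the kicker's expected payoff is (5/6)·(-4) + (1/6)·0 = -10/3.
The keeper minimizes the kicker's payoff; the smallest is -10/3, so the best response is R.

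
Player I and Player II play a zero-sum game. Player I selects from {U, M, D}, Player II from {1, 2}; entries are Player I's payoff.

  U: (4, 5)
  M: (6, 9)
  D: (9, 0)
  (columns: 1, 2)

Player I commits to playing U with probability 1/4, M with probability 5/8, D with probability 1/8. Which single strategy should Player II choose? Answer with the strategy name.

1

If Player II plays 1, Player I's expected payoff is (1/4)·4 + (5/8)·6 + (1/8)·9 = 47/8.
If Player II plays 2, Player I's expected payoff is (1/4)·5 + (5/8)·9 + (1/8)·0 = 55/8.
Player II minimizes Player I's payoff; the smallest is 47/8, so the best response is 1.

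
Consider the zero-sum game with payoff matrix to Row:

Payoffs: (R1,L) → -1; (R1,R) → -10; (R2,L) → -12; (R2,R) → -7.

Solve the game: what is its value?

Row minima: R1 → -10, R2 → -12; maximin = -10.
Column maxima: L → -1, R → -7; minimax = -7.
-10 ≠ -7, so there is no saddle point; optimal play is mixed.
Let Row play R1 with probability p. Expected payoff against L: (-1)p + (-12)(1−p) = 11p − 12; against R: (-10)p + (-7)(1−p) = −3p − 7.
Setting these equal: 11p − 12 = −3p − 7 ⇒ 14p = 5 ⇒ p = 5/14, and the value is (11)·(5/14) − 12 = -113/14.
For Column: with q = P(L), equating R1's and R2's payoffs gives 9q − 10 = −5q − 7 ⇒ q = 3/14.

-113/14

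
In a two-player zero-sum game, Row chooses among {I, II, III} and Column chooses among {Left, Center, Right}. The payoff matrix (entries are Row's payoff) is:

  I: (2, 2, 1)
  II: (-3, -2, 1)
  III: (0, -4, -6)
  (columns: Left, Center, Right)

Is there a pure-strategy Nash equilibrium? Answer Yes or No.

Row minima: I → 1, II → -3, III → -6; maximin = 1.
Column maxima: Left → 2, Center → 2, Right → 1; minimax = 1.
maximin = minimax = 1, so a saddle point exists.

Yes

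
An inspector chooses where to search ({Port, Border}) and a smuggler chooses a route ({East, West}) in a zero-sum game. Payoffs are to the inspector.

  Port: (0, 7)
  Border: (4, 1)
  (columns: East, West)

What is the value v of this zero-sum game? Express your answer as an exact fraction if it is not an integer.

14/5

Row minima: Port → 0, Border → 1; maximin = 1.
Column maxima: East → 4, West → 7; minimax = 4.
1 ≠ 4, so there is no saddle point; optimal play is mixed.
Let the inspector play Port with probability p. Expected payoff against East: 0p + 4(1−p) = −4p + 4; against West: 7p + 1(1−p) = 6p + 1.
Setting these equal: −4p + 4 = 6p + 1 ⇒ −10p = -3 ⇒ p = 3/10, and the value is (-4)·(3/10) + 4 = 14/5.
For the smuggler: with q = P(East), equating Port's and Border's payoffs gives −7q + 7 = 3q + 1 ⇒ q = 3/5.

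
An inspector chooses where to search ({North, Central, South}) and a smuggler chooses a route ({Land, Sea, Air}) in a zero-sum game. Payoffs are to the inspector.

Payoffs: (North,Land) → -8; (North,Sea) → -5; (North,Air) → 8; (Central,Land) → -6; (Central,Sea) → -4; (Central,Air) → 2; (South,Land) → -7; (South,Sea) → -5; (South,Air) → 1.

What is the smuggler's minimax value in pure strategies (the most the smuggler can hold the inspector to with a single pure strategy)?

Column maxima: Land → -6, Sea → -4, Air → 8.
The smallest of these is -6.

-6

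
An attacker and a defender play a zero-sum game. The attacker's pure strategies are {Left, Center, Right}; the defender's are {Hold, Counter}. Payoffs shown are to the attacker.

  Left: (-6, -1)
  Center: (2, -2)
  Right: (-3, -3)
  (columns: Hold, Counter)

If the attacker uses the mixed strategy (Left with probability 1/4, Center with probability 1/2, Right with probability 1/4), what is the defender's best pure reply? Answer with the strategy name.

If the defender plays Hold, the attacker's expected payoff is (1/4)·(-6) + (1/2)·2 + (1/4)·(-3) = -5/4.
If the defender plays Counter, the attacker's expected payoff is (1/4)·(-1) + (1/2)·(-2) + (1/4)·(-3) = -2.
The defender minimizes the attacker's payoff; the smallest is -2, so the best response is Counter.

Counter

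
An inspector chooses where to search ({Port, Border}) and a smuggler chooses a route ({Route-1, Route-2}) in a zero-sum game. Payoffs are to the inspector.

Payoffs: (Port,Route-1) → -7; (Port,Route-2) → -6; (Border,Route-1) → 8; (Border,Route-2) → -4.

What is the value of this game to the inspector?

Row minima: Port → -7, Border → -4; maximin = -4.
Column maxima: Route-1 → 8, Route-2 → -4; minimax = -4.
Since maximin = minimax = -4, there is a saddle point and the value is -4.

-4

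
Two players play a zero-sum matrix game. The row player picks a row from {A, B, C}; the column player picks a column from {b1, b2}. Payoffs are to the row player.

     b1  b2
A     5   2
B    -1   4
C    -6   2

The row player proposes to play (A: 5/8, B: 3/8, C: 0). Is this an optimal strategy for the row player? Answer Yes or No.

Yes

Against b1 this mix gives (5/8)·5 + (3/8)·(-1) = 11/4.
Against b2 this mix gives (5/8)·2 + (3/8)·4 = 11/4.
All of the column player's active replies (b1, b2) yield 11/4, and no column does worse for the row player. The mix makes the column player indifferent and guarantees 11/4, so it is optimal.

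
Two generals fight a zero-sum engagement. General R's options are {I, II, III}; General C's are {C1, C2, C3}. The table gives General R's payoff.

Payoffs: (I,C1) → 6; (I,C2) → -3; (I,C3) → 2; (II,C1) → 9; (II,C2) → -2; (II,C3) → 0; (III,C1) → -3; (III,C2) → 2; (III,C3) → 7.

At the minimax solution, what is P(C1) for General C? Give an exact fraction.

1/4

Row minima: I → -3, II → -2, III → -3; maximin = -2.
Column maxima: C1 → 9, C2 → 2, C3 → 7; minimax = 2.
-2 ≠ 2, so there is no saddle point; optimal play is mixed.
C3 is strictly dominated by C2 (it gives General R strictly more in every row), so General C never plays it.
With C3 eliminated, I is strictly dominated by II (II gives General R strictly more in every remaining column), so General R never plays it.
On the remaining 2×2 (II, III vs C1, C2):
Let General R play II with probability p. Expected payoff against C1: 9p + (-3)(1−p) = 12p − 3; against C2: (-2)p + 2(1−p) = −4p + 2.
Setting these equal: 12p − 3 = −4p + 2 ⇒ 16p = 5 ⇒ p = 5/16, and the value is (12)·(5/16) − 3 = 3/4.
For General C: with q = P(C1), equating II's and III's payoffs gives 11q − 2 = −5q + 2 ⇒ q = 1/4.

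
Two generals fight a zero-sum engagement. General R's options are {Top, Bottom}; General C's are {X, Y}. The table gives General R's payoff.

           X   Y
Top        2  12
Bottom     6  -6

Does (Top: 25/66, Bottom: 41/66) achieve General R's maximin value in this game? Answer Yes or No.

Against X this mix gives (25/66)·2 + (41/66)·6 = 148/33.
Against Y this mix gives (25/66)·12 + (41/66)·(-6) = 9/11.
General C will play Y, holding General R to 9/11. Shifting weight toward the row that does better against Y would raise this floor (the equalizing mix achieves 42/11 against both Y and X), so the proposed strategy is not optimal.

No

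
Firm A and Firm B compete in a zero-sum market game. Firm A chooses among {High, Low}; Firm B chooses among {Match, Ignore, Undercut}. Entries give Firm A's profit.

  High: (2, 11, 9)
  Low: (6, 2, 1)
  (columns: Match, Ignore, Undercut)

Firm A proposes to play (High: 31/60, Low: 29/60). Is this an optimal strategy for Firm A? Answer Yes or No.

No

Against Match this mix gives (31/60)·2 + (29/60)·6 = 59/15.
Against Ignore this mix gives (31/60)·11 + (29/60)·2 = 133/20.
Against Undercut this mix gives (31/60)·9 + (29/60)·1 = 77/15.
Firm B will play Match, holding Firm A to 59/15. Shifting weight toward the row that does better against Match would raise this floor (the equalizing mix achieves 13/3 against both Match and Undercut), so the proposed strategy is not optimal.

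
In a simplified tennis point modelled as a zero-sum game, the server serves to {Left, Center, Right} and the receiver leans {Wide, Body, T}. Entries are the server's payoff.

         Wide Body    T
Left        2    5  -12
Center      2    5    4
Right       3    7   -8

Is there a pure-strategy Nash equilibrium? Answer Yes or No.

No

Row minima: Left → -12, Center → 2, Right → -8; maximin = 2.
Column maxima: Wide → 3, Body → 7, T → 4; minimax = 3.
2 ≠ 3, so no pure-strategy equilibrium exists.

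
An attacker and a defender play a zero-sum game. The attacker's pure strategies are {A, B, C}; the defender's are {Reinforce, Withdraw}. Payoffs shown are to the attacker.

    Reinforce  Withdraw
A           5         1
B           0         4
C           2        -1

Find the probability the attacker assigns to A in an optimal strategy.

1/2

Row minima: A → 1, B → 0, C → -1; maximin = 1.
Column maxima: Reinforce → 5, Withdraw → 4; minimax = 4.
1 ≠ 4, so there is no saddle point; optimal play is mixed.
C is strictly dominated by A, so the attacker never plays it.
On the remaining 2×2 (A, B vs Reinforce, Withdraw):
Let the attacker play A with probability p. Expected payoff against Reinforce: 5p + 0(1−p) = 5p; against Withdraw: 1p + 4(1−p) = −3p + 4.
Setting these equal: 5p = −3p + 4 ⇒ 8p = 4 ⇒ p = 1/2, and the value is (5)·(1/2) = 5/2.
For the defender: with q = P(Reinforce), equating A's and B's payoffs gives 4q + 1 = −4q + 4 ⇒ q = 3/8.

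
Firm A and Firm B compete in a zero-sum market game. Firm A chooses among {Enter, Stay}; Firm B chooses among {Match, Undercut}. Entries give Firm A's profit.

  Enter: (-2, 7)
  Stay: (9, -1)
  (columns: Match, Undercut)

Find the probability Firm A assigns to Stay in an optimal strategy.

9/19

Row minima: Enter → -2, Stay → -1; maximin = -1.
Column maxima: Match → 9, Undercut → 7; minimax = 7.
-1 ≠ 7, so there is no saddle point; optimal play is mixed.
Let Firm A play Enter with probability p. Expected payoff against Match: (-2)p + 9(1−p) = −11p + 9; against Undercut: 7p + (-1)(1−p) = 8p − 1.
Setting these equal: −11p + 9 = 8p − 1 ⇒ −19p = -10 ⇒ p = 10/19, and the value is (-11)·(10/19) + 9 = 61/19.
For Firm B: with q = P(Match), equating Enter's and Stay's payoffs gives −9q + 7 = 10q − 1 ⇒ q = 8/19.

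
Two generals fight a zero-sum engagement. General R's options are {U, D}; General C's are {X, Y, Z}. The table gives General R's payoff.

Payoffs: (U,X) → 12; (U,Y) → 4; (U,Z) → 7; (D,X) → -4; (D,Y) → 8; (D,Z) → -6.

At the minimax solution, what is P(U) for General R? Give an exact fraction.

14/17

Row minima: U → 4, D → -6; maximin = 4.
Column maxima: X → 12, Y → 8, Z → 7; minimax = 7.
4 ≠ 7, so there is no saddle point; optimal play is mixed.
X is strictly dominated by Z (it gives General R strictly more in every row), so General C never plays it.
On the remaining 2×2 (U, D vs Y, Z):
Let General R play U with probability p. Expected payoff against Y: 4p + 8(1−p) = −4p + 8; against Z: 7p + (-6)(1−p) = 13p − 6.
Setting these equal: −4p + 8 = 13p − 6 ⇒ −17p = -14 ⇒ p = 14/17, and the value is (-4)·(14/17) + 8 = 80/17.
For General C: with q = P(Y), equating U's and D's payoffs gives −3q + 7 = 14q − 6 ⇒ q = 13/17.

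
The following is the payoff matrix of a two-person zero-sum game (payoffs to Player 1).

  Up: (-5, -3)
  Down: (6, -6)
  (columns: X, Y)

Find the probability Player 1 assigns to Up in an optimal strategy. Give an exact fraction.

Row minima: Up → -5, Down → -6; maximin = -5.
Column maxima: X → 6, Y → -3; minimax = -3.
-5 ≠ -3, so there is no saddle point; optimal play is mixed.
Let Player 1 play Up with probability p. Expected payoff against X: (-5)p + 6(1−p) = −11p + 6; against Y: (-3)p + (-6)(1−p) = 3p − 6.
Setting these equal: −11p + 6 = 3p − 6 ⇒ −14p = -12 ⇒ p = 6/7, and the value is (-11)·(6/7) + 6 = -24/7.
For Player 2: with q = P(X), equating Up's and Down's payoffs gives −2q − 3 = 12q − 6 ⇒ q = 3/14.

6/7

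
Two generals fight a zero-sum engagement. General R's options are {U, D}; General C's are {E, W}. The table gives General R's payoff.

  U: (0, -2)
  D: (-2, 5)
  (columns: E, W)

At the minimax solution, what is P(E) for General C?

Row minima: U → -2, D → -2; maximin = -2.
Column maxima: E → 0, W → 5; minimax = 0.
-2 ≠ 0, so there is no saddle point; optimal play is mixed.
Let General R play U with probability p. Expected payoff against E: 0p + (-2)(1−p) = 2p − 2; against W: (-2)p + 5(1−p) = −7p + 5.
Setting these equal: 2p − 2 = −7p + 5 ⇒ 9p = 7 ⇒ p = 7/9, and the value is (2)·(7/9) − 2 = -4/9.
For General C: with q = P(E), equating U's and D's payoffs gives 2q − 2 = −7q + 5 ⇒ q = 7/9.

7/9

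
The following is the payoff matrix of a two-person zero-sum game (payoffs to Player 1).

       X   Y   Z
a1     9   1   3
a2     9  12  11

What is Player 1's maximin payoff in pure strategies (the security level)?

9

Row minima: a1 → 1, a2 → 9.
The best of these is 9.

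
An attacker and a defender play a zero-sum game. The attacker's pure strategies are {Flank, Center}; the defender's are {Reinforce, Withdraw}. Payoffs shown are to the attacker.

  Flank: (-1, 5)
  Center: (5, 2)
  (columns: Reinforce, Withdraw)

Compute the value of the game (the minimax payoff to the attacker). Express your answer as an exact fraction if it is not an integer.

3

Row minima: Flank → -1, Center → 2; maximin = 2.
Column maxima: Reinforce → 5, Withdraw → 5; minimax = 5.
2 ≠ 5, so there is no saddle point; optimal play is mixed.
Let the attacker play Flank with probability p. Expected payoff against Reinforce: (-1)p + 5(1−p) = −6p + 5; against Withdraw: 5p + 2(1−p) = 3p + 2.
Setting these equal: −6p + 5 = 3p + 2 ⇒ −9p = -3 ⇒ p = 1/3, and the value is (-6)·(1/3) + 5 = 3.
For the defender: with q = P(Reinforce), equating Flank's and Center's payoffs gives −6q + 5 = 3q + 2 ⇒ q = 1/3.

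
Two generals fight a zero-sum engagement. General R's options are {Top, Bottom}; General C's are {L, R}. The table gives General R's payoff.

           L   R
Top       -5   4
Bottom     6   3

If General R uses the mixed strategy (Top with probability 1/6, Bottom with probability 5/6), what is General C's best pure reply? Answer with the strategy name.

R

If General C plays L, General R's expected payoff is (1/6)·(-5) + (5/6)·6 = 25/6.
If General C plays R, General R's expected payoff is (1/6)·4 + (5/6)·3 = 19/6.
General C minimizes General R's payoff; the smallest is 19/6, so the best response is R.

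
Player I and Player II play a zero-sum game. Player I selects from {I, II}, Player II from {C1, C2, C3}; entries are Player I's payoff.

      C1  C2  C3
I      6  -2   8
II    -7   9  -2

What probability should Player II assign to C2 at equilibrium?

13/24

Row minima: I → -2, II → -7; maximin = -2.
Column maxima: C1 → 6, C2 → 9, C3 → 8; minimax = 6.
-2 ≠ 6, so there is no saddle point; optimal play is mixed.
C3 is strictly dominated by C1 (it gives Player I strictly more in every row), so Player II never plays it.
On the remaining 2×2 (I, II vs C1, C2):
Let Player I play I with probability p. Expected payoff against C1: 6p + (-7)(1−p) = 13p − 7; against C2: (-2)p + 9(1−p) = −11p + 9.
Setting these equal: 13p − 7 = −11p + 9 ⇒ 24p = 16 ⇒ p = 2/3, and the value is (13)·(2/3) − 7 = 5/3.
For Player II: with q = P(C1), equating I's and II's payoffs gives 8q − 2 = −16q + 9 ⇒ q = 11/24.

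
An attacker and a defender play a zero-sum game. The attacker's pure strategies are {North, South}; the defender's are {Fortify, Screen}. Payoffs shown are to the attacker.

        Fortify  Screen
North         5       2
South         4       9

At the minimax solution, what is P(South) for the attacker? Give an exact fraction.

3/8

Row minima: North → 2, South → 4; maximin = 4.
Column maxima: Fortify → 5, Screen → 9; minimax = 5.
4 ≠ 5, so there is no saddle point; optimal play is mixed.
Let the attacker play North with probability p. Expected payoff against Fortify: 5p + 4(1−p) = p + 4; against Screen: 2p + 9(1−p) = −7p + 9.
Setting these equal: p + 4 = −7p + 9 ⇒ 8p = 5 ⇒ p = 5/8, and the value is (1)·(5/8) + 4 = 37/8.
For the defender: with q = P(Fortify), equating North's and South's payoffs gives 3q + 2 = −5q + 9 ⇒ q = 7/8.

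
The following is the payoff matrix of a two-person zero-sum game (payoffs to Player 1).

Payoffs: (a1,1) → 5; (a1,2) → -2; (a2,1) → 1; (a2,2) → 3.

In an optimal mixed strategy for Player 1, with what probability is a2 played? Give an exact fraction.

Row minima: a1 → -2, a2 → 1; maximin = 1.
Column maxima: 1 → 5, 2 → 3; minimax = 3.
1 ≠ 3, so there is no saddle point; optimal play is mixed.
Let Player 1 play a1 with probability p. Expected payoff against 1: 5p + 1(1−p) = 4p + 1; against 2: (-2)p + 3(1−p) = −5p + 3.
Setting these equal: 4p + 1 = −5p + 3 ⇒ 9p = 2 ⇒ p = 2/9, and the value is (4)·(2/9) + 1 = 17/9.
For Player 2: with q = P(1), equating a1's and a2's payoffs gives 7q − 2 = −2q + 3 ⇒ q = 5/9.

7/9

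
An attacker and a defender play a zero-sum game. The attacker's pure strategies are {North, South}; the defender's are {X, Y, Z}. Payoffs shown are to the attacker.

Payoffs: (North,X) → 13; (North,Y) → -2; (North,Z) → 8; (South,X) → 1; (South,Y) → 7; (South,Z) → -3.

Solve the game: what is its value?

Row minima: North → -2, South → -3; maximin = -2.
Column maxima: X → 13, Y → 7, Z → 8; minimax = 7.
-2 ≠ 7, so there is no saddle point; optimal play is mixed.
X is strictly dominated by Z (it gives the attacker strictly more in every row), so the defender never plays it.
On the remaining 2×2 (North, South vs Y, Z):
Let the attacker play North with probability p. Expected payoff against Y: (-2)p + 7(1−p) = −9p + 7; against Z: 8p + (-3)(1−p) = 11p − 3.
Setting these equal: −9p + 7 = 11p − 3 ⇒ −20p = -10 ⇒ p = 1/2, and the value is (-9)·(1/2) + 7 = 5/2.
For the defender: with q = P(Y), equating North's and South's payoffs gives −10q + 8 = 10q − 3 ⇒ q = 11/20.

5/2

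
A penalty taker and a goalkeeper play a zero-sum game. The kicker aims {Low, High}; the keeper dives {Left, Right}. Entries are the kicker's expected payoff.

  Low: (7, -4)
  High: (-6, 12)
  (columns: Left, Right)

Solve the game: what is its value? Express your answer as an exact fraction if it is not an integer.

60/29

Row minima: Low → -4, High → -6; maximin = -4.
Column maxima: Left → 7, Right → 12; minimax = 7.
-4 ≠ 7, so there is no saddle point; optimal play is mixed.
Let the kicker play Low with probability p. Expected payoff against Left: 7p + (-6)(1−p) = 13p − 6; against Right: (-4)p + 12(1−p) = −16p + 12.
Setting these equal: 13p − 6 = −16p + 12 ⇒ 29p = 18 ⇒ p = 18/29, and the value is (13)·(18/29) − 6 = 60/29.
For the keeper: with q = P(Left), equating Low's and High's payoffs gives 11q − 4 = −18q + 12 ⇒ q = 16/29.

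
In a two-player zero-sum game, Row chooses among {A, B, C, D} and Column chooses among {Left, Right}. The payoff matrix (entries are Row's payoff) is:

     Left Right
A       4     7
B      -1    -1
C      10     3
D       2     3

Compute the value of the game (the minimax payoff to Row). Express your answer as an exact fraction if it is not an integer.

Row minima: A → 4, B → -1, C → 3, D → 2; maximin = 4.
Column maxima: Left → 10, Right → 7; minimax = 7.
4 ≠ 7, so there is no saddle point; optimal play is mixed.
B is strictly dominated by A, so Row never plays it.
D is strictly dominated by A, so Row never plays it.
On the remaining 2×2 (A, C vs Left, Right):
Let Row play A with probability p. Expected payoff against Left: 4p + 10(1−p) = −6p + 10; against Right: 7p + 3(1−p) = 4p + 3.
Setting these equal: −6p + 10 = 4p + 3 ⇒ −10p = -7 ⇒ p = 7/10, and the value is (-6)·(7/10) + 10 = 29/5.
For Column: with q = P(Left), equating A's and C's payoffs gives −3q + 7 = 7q + 3 ⇒ q = 2/5.

29/5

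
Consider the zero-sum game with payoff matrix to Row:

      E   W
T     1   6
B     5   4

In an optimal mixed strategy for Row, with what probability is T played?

Row minima: T → 1, B → 4; maximin = 4.
Column maxima: E → 5, W → 6; minimax = 5.
4 ≠ 5, so there is no saddle point; optimal play is mixed.
Let Row play T with probability p. Expected payoff against E: 1p + 5(1−p) = −4p + 5; against W: 6p + 4(1−p) = 2p + 4.
Setting these equal: −4p + 5 = 2p + 4 ⇒ −6p = -1 ⇒ p = 1/6, and the value is (-4)·(1/6) + 5 = 13/3.
For Column: with q = P(E), equating T's and B's payoffs gives −5q + 6 = q + 4 ⇒ q = 1/3.

1/6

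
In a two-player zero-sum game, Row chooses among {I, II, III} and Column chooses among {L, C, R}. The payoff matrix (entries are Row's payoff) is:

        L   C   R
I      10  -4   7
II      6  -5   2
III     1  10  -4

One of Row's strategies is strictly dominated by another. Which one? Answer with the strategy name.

II

I gives a strictly higher payoff than II against every column: 10 > 6, -4 > -5, 7 > 2.
So II is strictly dominated and Row never plays it.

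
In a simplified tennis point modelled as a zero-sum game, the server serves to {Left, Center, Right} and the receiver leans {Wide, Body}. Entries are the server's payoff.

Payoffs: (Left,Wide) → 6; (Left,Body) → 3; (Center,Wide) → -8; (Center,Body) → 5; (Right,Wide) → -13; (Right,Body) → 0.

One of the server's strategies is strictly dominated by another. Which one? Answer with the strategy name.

Right

Left gives a strictly higher payoff than Right against every column: 6 > -13, 3 > 0.
So Right is strictly dominated and the server never plays it.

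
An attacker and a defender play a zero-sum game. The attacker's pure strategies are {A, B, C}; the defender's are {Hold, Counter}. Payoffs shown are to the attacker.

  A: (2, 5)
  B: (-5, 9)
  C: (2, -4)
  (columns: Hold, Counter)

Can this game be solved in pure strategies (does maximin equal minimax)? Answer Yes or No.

Yes

Row minima: A → 2, B → -5, C → -4; maximin = 2.
Column maxima: Hold → 2, Counter → 9; minimax = 2.
maximin = minimax = 2, so a saddle point exists.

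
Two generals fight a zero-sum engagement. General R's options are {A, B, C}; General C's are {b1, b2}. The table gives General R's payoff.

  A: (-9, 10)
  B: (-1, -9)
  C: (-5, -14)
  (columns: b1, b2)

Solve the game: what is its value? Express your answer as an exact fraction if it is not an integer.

-91/27

Row minima: A → -9, B → -9, C → -14; maximin = -9.
Column maxima: b1 → -1, b2 → 10; minimax = -1.
-9 ≠ -1, so there is no saddle point; optimal play is mixed.
C is strictly dominated by B, so General R never plays it.
On the remaining 2×2 (A, B vs b1, b2):
Let General R play A with probability p. Expected payoff against b1: (-9)p + (-1)(1−p) = −8p − 1; against b2: 10p + (-9)(1−p) = 19p − 9.
Setting these equal: −8p − 1 = 19p − 9 ⇒ −27p = -8 ⇒ p = 8/27, and the value is (-8)·(8/27) − 1 = -91/27.
For General C: with q = P(b1), equating A's and B's payoffs gives −19q + 10 = 8q − 9 ⇒ q = 19/27.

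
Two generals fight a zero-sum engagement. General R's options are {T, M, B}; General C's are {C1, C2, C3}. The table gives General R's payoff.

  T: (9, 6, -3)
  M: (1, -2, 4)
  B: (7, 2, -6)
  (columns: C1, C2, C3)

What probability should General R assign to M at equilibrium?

Row minima: T → -3, M → -2, B → -6; maximin = -2.
Column maxima: C1 → 9, C2 → 6, C3 → 4; minimax = 4.
-2 ≠ 4, so there is no saddle point; optimal play is mixed.
B is strictly dominated by T, so General R never plays it.
C1 is strictly dominated by C2 (it gives General R strictly more in every row), so General C never plays it.
On the remaining 2×2 (T, M vs C2, C3):
Let General R play T with probability p. Expected payoff against C2: 6p + (-2)(1−p) = 8p − 2; against C3: (-3)p + 4(1−p) = −7p + 4.
Setting these equal: 8p − 2 = −7p + 4 ⇒ 15p = 6 ⇒ p = 2/5, and the value is (8)·(2/5) − 2 = 6/5.
For General C: with q = P(C2), equating T's and M's payoffs gives 9q − 3 = −6q + 4 ⇒ q = 7/15.

3/5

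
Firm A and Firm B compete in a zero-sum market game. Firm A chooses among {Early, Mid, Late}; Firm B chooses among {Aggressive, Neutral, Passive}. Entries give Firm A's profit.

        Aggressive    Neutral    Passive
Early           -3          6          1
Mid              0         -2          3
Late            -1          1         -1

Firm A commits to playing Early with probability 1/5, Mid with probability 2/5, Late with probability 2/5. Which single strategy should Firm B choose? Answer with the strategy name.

Aggressive

If Firm B plays Aggressive, Firm A's expected payoff is (1/5)·(-3) + (2/5)·0 + (2/5)·(-1) = -1.
If Firm B plays Neutral, Firm A's expected payoff is (1/5)·6 + (2/5)·(-2) + (2/5)·1 = 4/5.
If Firm B plays Passive, Firm A's expected payoff is (1/5)·1 + (2/5)·3 + (2/5)·(-1) = 1.
Firm B minimizes Firm A's payoff; the smallest is -1, so the best response is Aggressive.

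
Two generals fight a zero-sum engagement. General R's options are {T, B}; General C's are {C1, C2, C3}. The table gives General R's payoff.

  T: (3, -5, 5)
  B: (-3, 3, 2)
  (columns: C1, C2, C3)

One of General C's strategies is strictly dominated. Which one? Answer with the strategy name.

C1 holds General R's payoff strictly below C3 in every row: 3 < 5, -3 < 2.
So C3 is strictly dominated for General C.

C3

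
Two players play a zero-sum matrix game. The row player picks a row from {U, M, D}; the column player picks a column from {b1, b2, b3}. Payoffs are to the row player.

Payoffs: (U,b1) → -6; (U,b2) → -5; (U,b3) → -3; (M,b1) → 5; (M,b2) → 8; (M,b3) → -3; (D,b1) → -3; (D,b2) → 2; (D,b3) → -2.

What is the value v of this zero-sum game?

Row minima: U → -6, M → -3, D → -3; maximin = -3.
Column maxima: b1 → 5, b2 → 8, b3 → -2; minimax = -2.
-3 ≠ -2, so there is no saddle point; optimal play is mixed.
U is strictly dominated by D, so the row player never plays it.
b2 is strictly dominated by b1 (it gives the row player strictly more in every row), so the column player never plays it.
On the remaining 2×2 (M, D vs b1, b3):
Let the row player play M with probability p. Expected payoff against b1: 5p + (-3)(1−p) = 8p − 3; against b3: (-3)p + (-2)(1−p) = −p − 2.
Setting these equal: 8p − 3 = −p − 2 ⇒ 9p = 1 ⇒ p = 1/9, and the value is (8)·(1/9) − 3 = -19/9.
For the column player: with q = P(b1), equating M's and D's payoffs gives 8q − 3 = −q − 2 ⇒ q = 1/9.

-19/9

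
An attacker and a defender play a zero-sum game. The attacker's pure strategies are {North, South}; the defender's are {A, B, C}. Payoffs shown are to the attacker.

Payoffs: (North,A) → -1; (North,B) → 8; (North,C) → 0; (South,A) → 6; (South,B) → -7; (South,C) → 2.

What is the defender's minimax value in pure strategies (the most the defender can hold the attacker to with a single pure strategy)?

2

Column maxima: A → 6, B → 8, C → 2.
The smallest of these is 2.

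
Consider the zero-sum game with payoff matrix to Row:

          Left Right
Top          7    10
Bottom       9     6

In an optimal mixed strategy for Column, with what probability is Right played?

1/3

Row minima: Top → 7, Bottom → 6; maximin = 7.
Column maxima: Left → 9, Right → 10; minimax = 9.
7 ≠ 9, so there is no saddle point; optimal play is mixed.
Let Row play Top with probability p. Expected payoff against Left: 7p + 9(1−p) = −2p + 9; against Right: 10p + 6(1−p) = 4p + 6.
Setting these equal: −2p + 9 = 4p + 6 ⇒ −6p = -3 ⇒ p = 1/2, and the value is (-2)·(1/2) + 9 = 8.
For Column: with q = P(Left), equating Top's and Bottom's payoffs gives −3q + 10 = 3q + 6 ⇒ q = 2/3.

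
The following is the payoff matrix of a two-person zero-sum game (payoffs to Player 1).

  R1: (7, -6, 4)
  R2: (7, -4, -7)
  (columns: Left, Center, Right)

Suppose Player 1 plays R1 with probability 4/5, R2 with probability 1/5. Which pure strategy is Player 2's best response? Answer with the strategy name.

If Player 2 plays Left, Player 1's expected payoff is (4/5)·7 + (1/5)·7 = 7.
If Player 2 plays Center, Player 1's expected payoff is (4/5)·(-6) + (1/5)·(-4) = -28/5.
If Player 2 plays Right, Player 1's expected payoff is (4/5)·4 + (1/5)·(-7) = 9/5.
Player 2 minimizes Player 1's payoff; the smallest is -28/5, so the best response is Center.

Center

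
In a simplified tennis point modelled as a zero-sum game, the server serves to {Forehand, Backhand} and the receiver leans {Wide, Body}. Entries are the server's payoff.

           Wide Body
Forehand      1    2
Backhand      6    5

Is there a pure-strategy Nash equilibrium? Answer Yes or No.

Yes

Row minima: Forehand → 1, Backhand → 5; maximin = 5.
Column maxima: Wide → 6, Body → 5; minimax = 5.
maximin = minimax = 5, so a saddle point exists.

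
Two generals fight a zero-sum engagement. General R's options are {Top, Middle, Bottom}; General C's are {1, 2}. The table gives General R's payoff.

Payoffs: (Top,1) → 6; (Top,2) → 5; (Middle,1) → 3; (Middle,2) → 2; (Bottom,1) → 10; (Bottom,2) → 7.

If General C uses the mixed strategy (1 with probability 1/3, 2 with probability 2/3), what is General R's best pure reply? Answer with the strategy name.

Bottom

Expected payoff of Top: (1/3)·6 + (2/3)·5 = 16/3.
Expected payoff of Middle: (1/3)·3 + (2/3)·2 = 7/3.
Expected payoff of Bottom: (1/3)·10 + (2/3)·7 = 8.
The largest is 8, so General R's best response is Bottom.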